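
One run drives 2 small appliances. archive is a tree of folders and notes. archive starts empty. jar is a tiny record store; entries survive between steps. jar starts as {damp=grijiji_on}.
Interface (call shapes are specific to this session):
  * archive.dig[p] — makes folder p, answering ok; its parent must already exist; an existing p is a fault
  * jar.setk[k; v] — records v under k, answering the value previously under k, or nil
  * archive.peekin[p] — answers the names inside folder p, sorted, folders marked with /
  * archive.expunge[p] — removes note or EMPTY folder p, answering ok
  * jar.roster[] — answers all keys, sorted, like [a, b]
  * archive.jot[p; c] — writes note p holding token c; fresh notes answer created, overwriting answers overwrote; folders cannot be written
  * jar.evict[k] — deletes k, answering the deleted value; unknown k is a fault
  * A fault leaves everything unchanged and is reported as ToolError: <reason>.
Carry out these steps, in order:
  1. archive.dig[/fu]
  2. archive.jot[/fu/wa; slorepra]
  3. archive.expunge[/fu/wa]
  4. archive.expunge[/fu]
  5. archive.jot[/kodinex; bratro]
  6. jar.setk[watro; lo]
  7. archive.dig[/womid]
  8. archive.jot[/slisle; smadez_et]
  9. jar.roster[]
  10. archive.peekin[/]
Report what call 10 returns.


> archive.dig p='/fu'
  ok
> archive.jot p='/fu/wa' c='slorepra'
  created
> archive.expunge p='/fu/wa'
  ok
> archive.expunge p='/fu'
  ok
> archive.jot p='/kodinex' c='bratro'
  created
> jar.setk k='watro' v='lo'
  nil
> archive.dig p='/womid'
  ok
> archive.jot p='/slisle' c='smadez_et'
  created
> jar.roster
  [damp, watro]
> archive.peekin p='/'
  [kodinex, slisle, womid/]

Answer: [kodinex, slisle, womid/]


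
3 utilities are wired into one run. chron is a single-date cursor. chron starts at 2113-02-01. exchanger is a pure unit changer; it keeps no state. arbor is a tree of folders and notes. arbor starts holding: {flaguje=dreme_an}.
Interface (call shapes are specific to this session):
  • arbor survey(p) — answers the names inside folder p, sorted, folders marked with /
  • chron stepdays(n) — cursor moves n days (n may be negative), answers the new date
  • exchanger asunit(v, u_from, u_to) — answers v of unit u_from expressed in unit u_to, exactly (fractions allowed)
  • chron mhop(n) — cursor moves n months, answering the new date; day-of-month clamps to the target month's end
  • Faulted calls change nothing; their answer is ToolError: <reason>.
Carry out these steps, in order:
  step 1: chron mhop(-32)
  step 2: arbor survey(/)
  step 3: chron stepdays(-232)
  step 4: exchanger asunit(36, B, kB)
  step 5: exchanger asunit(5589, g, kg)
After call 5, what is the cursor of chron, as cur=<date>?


Act: chron mhop[n: -32]
Obs: 2110-06-01
Act: arbor survey[p: /]
Obs: [flaguje]
Act: chron stepdays[n: -232]
Obs: 2109-10-12
Act: exchanger asunit[v: 36; u_from: B; u_to: kB]
Obs: 9/250
Act: exchanger asunit[v: 5589; u_from: g; u_to: kg]
Obs: 5589/1000

Answer: cur=2109-10-12


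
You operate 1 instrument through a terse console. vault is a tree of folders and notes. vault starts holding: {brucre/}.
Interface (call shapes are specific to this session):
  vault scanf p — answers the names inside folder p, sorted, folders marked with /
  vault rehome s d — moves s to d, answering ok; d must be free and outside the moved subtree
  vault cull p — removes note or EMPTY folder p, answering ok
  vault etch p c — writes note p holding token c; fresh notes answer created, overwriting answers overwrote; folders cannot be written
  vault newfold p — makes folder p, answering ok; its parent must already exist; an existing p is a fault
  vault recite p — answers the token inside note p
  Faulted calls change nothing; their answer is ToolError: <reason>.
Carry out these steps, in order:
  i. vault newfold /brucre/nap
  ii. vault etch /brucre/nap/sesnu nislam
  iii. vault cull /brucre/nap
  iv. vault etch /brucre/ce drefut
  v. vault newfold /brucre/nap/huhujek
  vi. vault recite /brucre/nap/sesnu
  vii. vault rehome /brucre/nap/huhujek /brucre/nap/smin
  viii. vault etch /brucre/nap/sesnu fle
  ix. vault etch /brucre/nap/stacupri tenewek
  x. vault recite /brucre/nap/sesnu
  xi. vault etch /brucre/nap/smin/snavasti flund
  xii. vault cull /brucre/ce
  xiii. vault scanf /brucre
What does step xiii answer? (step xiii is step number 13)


Answer: [nap/]

Derivation:
$ vault newfold p: /brucre/nap
:: ok
$ vault etch p: /brucre/nap/sesnu c: nislam
:: created
$ vault cull p: /brucre/nap
:: ToolError: not empty
$ vault etch p: /brucre/ce c: drefut
:: created
$ vault newfold p: /brucre/nap/huhujek
:: ok
$ vault recite p: /brucre/nap/sesnu
:: nislam
$ vault rehome s: /brucre/nap/huhujek d: /brucre/nap/smin
:: ok
$ vault etch p: /brucre/nap/sesnu c: fle
:: overwrote
$ vault etch p: /brucre/nap/stacupri c: tenewek
:: created
$ vault recite p: /brucre/nap/sesnu
:: fle
$ vault etch p: /brucre/nap/smin/snavasti c: flund
:: created
$ vault cull p: /brucre/ce
:: ok
$ vault scanf p: /brucre
:: [nap/]


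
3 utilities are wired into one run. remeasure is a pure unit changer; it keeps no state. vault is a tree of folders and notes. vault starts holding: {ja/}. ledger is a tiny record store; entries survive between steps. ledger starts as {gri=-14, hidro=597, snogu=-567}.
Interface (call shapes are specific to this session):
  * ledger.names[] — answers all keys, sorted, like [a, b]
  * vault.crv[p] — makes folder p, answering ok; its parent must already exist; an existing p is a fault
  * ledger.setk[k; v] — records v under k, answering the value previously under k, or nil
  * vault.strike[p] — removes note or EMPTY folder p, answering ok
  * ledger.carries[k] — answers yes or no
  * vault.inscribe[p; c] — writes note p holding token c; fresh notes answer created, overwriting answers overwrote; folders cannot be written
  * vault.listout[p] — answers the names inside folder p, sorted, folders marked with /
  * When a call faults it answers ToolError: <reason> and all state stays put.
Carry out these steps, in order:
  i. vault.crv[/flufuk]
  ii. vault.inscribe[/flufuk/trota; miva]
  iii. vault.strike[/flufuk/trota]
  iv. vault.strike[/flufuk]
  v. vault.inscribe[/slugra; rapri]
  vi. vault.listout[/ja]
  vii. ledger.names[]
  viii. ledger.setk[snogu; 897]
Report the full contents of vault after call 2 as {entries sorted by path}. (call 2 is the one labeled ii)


·→ crv(p: /flufuk)
·← ok
·→ inscribe(p: /flufuk/trota, c: miva)
·← created
·→ strike(p: /flufuk/trota)
·← ok
·→ strike(p: /flufuk)
·← ok
·→ inscribe(p: /slugra, c: rapri)
·← created
·→ listout(p: /ja)
·← []
·→ names()
·← [gri, hidro, snogu]
·→ setk(k: snogu, v: 897)
·← -567

Answer: {flufuk/, flufuk/trota=miva, ja/}


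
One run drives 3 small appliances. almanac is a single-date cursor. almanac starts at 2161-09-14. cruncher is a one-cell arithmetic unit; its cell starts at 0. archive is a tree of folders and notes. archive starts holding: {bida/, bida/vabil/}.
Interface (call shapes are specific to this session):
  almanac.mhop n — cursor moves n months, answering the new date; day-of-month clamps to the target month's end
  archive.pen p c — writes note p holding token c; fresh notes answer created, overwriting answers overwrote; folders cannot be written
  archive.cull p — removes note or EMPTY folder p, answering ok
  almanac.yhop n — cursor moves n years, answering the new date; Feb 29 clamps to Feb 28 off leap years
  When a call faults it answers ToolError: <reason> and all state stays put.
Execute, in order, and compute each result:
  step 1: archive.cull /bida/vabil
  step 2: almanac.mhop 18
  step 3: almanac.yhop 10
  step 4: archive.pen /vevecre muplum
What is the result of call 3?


CALL archive.cull[p=/bida/vabil]
RET  ok
CALL almanac.mhop[n=18]
RET  2163-03-14
CALL almanac.yhop[n=10]
RET  2173-03-14
CALL archive.pen[p=/vevecre; c=muplum]
RET  created

Answer: 2173-03-14


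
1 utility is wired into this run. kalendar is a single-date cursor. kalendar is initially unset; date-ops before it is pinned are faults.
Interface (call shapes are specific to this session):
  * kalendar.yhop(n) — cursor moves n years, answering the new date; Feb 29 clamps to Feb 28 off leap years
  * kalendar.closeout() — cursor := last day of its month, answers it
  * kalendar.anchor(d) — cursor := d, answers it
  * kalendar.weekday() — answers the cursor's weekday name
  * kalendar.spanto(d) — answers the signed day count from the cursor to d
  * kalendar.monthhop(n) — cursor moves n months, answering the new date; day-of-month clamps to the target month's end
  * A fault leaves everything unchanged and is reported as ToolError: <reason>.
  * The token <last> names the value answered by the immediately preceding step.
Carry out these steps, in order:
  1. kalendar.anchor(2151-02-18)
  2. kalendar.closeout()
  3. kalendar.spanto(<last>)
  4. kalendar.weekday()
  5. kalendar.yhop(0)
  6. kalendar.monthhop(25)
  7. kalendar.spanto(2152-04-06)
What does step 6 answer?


Answer: 2153-03-28

Derivation:
// 1. kalendar.anchor(d='2151-02-18') -> 2151-02-18
// 2. kalendar.closeout() -> 2151-02-28
// 3. kalendar.spanto(d='<last>') -> 0
// 4. kalendar.weekday() -> Sunday
// 5. kalendar.yhop(n='0') -> 2151-02-28
// 6. kalendar.monthhop(n='25') -> 2153-03-28
// 7. kalendar.spanto(d='2152-04-06') -> -356


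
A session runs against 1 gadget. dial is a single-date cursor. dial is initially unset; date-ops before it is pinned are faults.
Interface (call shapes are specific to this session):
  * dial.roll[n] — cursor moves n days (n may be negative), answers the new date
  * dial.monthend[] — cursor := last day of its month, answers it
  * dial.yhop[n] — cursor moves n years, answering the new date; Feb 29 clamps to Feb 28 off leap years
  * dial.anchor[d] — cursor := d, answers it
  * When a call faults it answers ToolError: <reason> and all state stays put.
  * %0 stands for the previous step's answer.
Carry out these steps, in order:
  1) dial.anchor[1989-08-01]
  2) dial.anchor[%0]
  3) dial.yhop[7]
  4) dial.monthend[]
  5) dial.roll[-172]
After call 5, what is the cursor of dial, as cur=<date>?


Answer: cur=1996-03-12

Derivation:
>> anchor(1989-08-01)
<< 1989-08-01
>> anchor(%0)
<< 1989-08-01
>> yhop(7)
<< 1996-08-01
>> monthend()
<< 1996-08-31
>> roll(-172)
<< 1996-03-12


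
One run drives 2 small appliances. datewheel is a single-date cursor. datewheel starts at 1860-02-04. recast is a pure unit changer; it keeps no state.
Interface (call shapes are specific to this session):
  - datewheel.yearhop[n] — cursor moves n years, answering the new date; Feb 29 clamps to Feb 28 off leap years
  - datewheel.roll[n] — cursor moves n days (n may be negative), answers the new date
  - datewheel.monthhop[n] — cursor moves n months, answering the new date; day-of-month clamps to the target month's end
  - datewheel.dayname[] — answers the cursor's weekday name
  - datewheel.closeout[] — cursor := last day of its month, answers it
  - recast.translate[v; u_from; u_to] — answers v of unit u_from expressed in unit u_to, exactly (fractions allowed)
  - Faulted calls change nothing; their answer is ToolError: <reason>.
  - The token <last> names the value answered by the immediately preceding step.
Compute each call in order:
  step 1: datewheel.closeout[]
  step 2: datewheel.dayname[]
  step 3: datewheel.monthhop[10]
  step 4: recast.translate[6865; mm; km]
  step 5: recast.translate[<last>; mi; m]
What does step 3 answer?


Answer: 1860-12-29

Derivation:
# 1. closeout() => 1860-02-29
# 2. dayname() => Wednesday
# 3. monthhop(n=10) => 1860-12-29
# 4. translate(v=6865, u_from=mm, u_to=km) => 1373/200000
# 5. translate(v=<last>, u_from=mi, u_to=m) => 17262729/1562500


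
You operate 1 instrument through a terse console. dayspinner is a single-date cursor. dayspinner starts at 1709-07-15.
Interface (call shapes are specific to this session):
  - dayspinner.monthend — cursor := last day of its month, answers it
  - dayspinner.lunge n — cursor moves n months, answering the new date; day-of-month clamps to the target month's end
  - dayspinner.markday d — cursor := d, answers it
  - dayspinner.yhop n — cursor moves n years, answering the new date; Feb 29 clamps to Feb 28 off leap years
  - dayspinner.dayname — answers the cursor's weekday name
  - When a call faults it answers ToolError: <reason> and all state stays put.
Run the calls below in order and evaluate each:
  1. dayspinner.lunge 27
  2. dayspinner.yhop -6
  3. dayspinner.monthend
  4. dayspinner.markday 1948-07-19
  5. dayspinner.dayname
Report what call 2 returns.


==> lunge(n='27')
<== 1711-10-15
==> yhop(n='-6')
<== 1705-10-15
==> monthend()
<== 1705-10-31
==> markday(d='1948-07-19')
<== 1948-07-19
==> dayname()
<== Monday

Answer: 1705-10-15


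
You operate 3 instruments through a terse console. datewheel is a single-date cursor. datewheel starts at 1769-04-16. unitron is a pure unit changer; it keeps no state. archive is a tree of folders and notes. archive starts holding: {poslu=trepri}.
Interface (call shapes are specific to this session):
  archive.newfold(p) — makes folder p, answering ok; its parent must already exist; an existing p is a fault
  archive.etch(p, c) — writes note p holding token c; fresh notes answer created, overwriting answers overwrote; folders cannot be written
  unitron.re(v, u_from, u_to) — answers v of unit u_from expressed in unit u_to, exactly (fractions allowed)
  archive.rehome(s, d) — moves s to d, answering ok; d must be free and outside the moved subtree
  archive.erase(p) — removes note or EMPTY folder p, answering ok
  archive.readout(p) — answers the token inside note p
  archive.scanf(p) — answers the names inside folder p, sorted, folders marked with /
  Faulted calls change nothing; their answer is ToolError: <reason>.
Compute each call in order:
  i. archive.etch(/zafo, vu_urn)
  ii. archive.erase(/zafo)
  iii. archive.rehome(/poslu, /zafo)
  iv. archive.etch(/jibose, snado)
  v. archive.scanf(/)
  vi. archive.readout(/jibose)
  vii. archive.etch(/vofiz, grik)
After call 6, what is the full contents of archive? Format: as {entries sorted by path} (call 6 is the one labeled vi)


Answer: {jibose=snado, zafo=trepri}

Derivation:
>>> archive.etch p→/zafo c→vu_urn
= created
>>> archive.erase p→/zafo
= ok
>>> archive.rehome s→/poslu d→/zafo
= ok
>>> archive.etch p→/jibose c→snado
= created
>>> archive.scanf p→/
= [jibose, zafo]
>>> archive.readout p→/jibose
= snado
>>> archive.etch p→/vofiz c→grik
= created


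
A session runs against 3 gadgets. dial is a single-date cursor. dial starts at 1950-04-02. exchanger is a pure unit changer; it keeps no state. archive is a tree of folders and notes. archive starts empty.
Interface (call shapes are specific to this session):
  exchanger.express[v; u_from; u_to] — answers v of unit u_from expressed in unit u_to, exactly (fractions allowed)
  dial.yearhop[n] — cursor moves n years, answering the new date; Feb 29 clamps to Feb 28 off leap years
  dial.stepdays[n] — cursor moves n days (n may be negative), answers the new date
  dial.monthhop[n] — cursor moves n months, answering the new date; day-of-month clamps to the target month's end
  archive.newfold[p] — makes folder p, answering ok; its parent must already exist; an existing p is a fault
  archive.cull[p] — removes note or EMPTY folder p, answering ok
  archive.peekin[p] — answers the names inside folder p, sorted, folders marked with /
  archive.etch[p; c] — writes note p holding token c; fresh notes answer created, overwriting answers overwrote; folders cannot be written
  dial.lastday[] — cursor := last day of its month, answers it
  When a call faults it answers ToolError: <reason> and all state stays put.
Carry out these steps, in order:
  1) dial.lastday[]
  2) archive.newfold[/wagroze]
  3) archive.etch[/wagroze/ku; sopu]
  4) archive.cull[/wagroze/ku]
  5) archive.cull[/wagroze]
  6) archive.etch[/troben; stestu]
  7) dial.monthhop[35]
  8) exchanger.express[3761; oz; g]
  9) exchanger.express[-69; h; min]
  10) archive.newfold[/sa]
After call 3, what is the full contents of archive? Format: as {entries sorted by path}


~$ dial.lastday
:: 1950-04-30
~$ archive.newfold p→/wagroze
:: ok
~$ archive.etch p→/wagroze/ku c→sopu
:: created
~$ archive.cull p→/wagroze/ku
:: ok
~$ archive.cull p→/wagroze
:: ok
~$ archive.etch p→/troben c→stestu
:: created
~$ dial.monthhop n→35
:: 1953-03-30
~$ exchanger.express v→3761 u_from→oz u_to→g
:: 170596090357/1600000
~$ exchanger.express v→-69 u_from→h u_to→min
:: -4140
~$ archive.newfold p→/sa
:: ok

Answer: {wagroze/, wagroze/ku=sopu}


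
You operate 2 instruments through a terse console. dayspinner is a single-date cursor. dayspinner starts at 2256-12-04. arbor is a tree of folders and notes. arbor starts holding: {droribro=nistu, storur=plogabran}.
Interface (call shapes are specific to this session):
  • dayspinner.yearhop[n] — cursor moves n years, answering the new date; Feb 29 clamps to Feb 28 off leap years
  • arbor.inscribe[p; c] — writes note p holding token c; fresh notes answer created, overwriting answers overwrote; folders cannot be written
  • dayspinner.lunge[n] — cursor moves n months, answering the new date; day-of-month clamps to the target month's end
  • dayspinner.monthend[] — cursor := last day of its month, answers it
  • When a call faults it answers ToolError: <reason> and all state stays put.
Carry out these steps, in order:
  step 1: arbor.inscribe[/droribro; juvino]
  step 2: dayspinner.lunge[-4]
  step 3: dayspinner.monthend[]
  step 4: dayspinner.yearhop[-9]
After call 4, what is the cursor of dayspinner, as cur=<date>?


// inscribe(p→/droribro, c→juvino) == overwrote
// lunge(n→-4) == 2256-08-04
// monthend() == 2256-08-31
// yearhop(n→-9) == 2247-08-31

Answer: cur=2247-08-31


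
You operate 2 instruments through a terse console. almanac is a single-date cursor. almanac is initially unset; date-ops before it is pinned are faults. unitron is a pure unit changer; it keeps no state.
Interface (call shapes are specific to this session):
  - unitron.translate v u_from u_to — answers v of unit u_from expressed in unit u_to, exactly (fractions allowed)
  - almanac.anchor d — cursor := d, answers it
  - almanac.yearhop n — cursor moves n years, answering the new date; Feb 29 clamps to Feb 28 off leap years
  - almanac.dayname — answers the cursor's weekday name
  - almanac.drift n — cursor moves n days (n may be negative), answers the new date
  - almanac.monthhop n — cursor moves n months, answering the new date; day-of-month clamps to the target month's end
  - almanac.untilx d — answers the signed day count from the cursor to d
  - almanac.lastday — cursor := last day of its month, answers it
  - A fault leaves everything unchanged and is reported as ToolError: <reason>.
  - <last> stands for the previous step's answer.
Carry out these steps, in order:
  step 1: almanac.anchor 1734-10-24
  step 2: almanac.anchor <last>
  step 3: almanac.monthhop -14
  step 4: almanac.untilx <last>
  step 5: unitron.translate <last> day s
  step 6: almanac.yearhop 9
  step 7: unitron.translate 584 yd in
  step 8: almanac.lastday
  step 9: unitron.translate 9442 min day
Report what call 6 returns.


Answer: 1742-08-24

Derivation:
Act: almanac.anchor[d=1734-10-24]
Obs: 1734-10-24
Act: almanac.anchor[d=<last>]
Obs: 1734-10-24
Act: almanac.monthhop[n=-14]
Obs: 1733-08-24
Act: almanac.untilx[d=<last>]
Obs: 0
Act: unitron.translate[v=<last>; u_from=day; u_to=s]
Obs: 0
Act: almanac.yearhop[n=9]
Obs: 1742-08-24
Act: unitron.translate[v=584; u_from=yd; u_to=in]
Obs: 21024
Act: almanac.lastday[]
Obs: 1742-08-31
Act: unitron.translate[v=9442; u_from=min; u_to=day]
Obs: 4721/720


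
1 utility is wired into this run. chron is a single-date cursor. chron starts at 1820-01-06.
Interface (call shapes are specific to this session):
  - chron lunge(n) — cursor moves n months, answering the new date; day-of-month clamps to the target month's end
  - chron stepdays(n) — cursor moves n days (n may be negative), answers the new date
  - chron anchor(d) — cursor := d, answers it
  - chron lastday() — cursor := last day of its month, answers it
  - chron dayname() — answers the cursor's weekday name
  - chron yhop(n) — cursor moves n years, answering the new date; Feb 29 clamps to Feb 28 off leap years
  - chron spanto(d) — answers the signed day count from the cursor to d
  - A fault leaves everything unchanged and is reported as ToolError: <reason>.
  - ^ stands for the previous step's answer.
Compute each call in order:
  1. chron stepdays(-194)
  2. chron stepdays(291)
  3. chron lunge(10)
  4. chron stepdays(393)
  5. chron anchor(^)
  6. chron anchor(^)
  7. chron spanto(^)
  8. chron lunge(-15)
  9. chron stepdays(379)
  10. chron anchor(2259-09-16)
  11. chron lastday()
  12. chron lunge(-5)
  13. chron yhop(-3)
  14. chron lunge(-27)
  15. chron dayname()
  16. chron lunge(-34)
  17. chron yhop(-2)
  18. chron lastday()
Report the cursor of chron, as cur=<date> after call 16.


-> chron stepdays(-194)
<- 1819-06-26
-> chron stepdays(291)
<- 1820-04-12
-> chron lunge(10)
<- 1821-02-12
-> chron stepdays(393)
<- 1822-03-12
-> chron anchor(^)
<- 1822-03-12
-> chron anchor(^)
<- 1822-03-12
-> chron spanto(^)
<- 0
-> chron lunge(-15)
<- 1820-12-12
-> chron stepdays(379)
<- 1821-12-26
-> chron anchor(2259-09-16)
<- 2259-09-16
-> chron lastday()
<- 2259-09-30
-> chron lunge(-5)
<- 2259-04-30
-> chron yhop(-3)
<- 2256-04-30
-> chron lunge(-27)
<- 2254-01-30
-> chron dayname()
<- Monday
-> chron lunge(-34)
<- 2251-03-30
-> chron yhop(-2)
<- 2249-03-30
-> chron lastday()
<- 2249-03-31

Answer: cur=2251-03-30


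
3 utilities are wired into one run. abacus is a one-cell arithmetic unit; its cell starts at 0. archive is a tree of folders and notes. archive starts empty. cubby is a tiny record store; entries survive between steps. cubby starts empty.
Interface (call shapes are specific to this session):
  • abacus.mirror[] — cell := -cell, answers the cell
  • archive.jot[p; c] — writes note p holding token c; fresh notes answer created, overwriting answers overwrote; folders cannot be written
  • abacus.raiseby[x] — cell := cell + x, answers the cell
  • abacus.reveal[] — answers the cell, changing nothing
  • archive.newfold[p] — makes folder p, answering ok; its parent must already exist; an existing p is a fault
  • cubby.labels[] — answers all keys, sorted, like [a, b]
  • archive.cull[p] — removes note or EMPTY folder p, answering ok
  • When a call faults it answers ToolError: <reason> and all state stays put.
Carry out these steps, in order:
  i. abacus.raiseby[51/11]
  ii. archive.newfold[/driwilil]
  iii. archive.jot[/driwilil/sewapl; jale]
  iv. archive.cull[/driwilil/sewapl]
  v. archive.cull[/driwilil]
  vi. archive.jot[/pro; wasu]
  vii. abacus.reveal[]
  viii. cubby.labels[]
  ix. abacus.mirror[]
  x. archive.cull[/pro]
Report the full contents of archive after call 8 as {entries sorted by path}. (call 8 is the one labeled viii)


Answer: {pro=wasu}

Derivation:
I use abacus.raiseby using x=51/11, and see 51/11.
I use archive.newfold using p=/driwilil, — result: ok.
I try archive.jot using p=/driwilil/sewapl, c=jale: created.
I invoke archive.cull using p=/driwilil/sewapl, → ok.
Now I run archive.cull using p=/driwilil, and get ok.
I try archive.jot using p=/pro, c=wasu, giving created.
I try abacus.reveal(), and see 51/11.
Calling cubby.labels, yielding [].
Using abacus.mirror, and get -51/11.
Next I call archive.cull using p=/pro, and get ok.


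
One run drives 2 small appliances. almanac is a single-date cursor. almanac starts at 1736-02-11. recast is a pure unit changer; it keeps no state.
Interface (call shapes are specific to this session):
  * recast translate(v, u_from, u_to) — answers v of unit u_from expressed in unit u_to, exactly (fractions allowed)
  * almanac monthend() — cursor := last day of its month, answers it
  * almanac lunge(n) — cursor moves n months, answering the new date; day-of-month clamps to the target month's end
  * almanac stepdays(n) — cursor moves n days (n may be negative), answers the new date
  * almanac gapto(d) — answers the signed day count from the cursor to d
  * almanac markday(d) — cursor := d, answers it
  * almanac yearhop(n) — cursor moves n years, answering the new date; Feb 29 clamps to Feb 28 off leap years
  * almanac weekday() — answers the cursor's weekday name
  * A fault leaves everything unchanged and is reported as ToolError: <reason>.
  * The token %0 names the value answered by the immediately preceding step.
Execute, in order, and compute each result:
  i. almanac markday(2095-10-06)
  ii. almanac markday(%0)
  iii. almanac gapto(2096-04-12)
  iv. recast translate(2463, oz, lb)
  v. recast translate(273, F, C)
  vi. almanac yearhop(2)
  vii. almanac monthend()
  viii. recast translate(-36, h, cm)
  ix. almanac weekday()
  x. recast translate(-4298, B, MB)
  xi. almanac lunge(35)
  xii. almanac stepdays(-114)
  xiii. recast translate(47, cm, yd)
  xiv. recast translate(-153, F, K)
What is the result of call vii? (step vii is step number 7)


Answer: 2097-10-31

Derivation:
Calling almanac markday using d: 2095-10-06, and observe 2095-10-06.
I run almanac markday using d: %0, which returns 2095-10-06.
I run almanac gapto using d: 2096-04-12, — result: 189.
Now I run recast translate using v: 2463, u_from: oz, u_to: lb, yielding 2463/16.
Using recast translate using v: 273, u_from: F, u_to: C, — result: 1205/9.
I call almanac yearhop using n: 2, and observe 2097-10-06.
I use almanac monthend, → 2097-10-31.
I call recast translate using v: -36, u_from: h, u_to: cm, giving ToolError: incompatible units.
Then almanac weekday(), and get Thursday.
I call recast translate using v: -4298, u_from: B, u_to: MB: -2149/500000.
I try almanac lunge using n: 35, yielding 2100-09-30.
I run almanac stepdays using n: -114: 2100-06-08.
I invoke recast translate using v: 47, u_from: cm, u_to: yd: 1175/2286.
I call recast translate using v: -153, u_from: F, u_to: K, giving 30667/180.


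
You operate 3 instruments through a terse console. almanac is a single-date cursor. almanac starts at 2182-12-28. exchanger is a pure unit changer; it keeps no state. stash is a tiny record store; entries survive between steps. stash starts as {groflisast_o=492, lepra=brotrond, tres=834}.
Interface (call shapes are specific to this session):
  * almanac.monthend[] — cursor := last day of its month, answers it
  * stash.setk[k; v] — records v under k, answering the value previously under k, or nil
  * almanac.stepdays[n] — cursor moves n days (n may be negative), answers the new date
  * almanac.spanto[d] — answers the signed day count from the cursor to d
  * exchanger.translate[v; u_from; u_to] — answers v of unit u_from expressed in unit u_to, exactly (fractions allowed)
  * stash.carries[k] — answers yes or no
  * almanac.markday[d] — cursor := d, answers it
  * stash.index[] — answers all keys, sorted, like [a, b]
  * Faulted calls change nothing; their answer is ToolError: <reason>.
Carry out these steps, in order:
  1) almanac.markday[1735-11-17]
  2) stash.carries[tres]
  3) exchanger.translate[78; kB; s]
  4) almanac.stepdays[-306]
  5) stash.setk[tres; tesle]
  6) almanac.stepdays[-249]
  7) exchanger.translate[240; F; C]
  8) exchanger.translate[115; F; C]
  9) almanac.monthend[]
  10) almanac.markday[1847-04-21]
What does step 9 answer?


Answer: 1734-05-31

Derivation:
→ markday(d=1735-11-17)
← 1735-11-17
→ carries(k=tres)
← yes
→ translate(v=78, u_from=kB, u_to=s)
← ToolError: incompatible units
→ stepdays(n=-306)
← 1735-01-15
→ setk(k=tres, v=tesle)
← 834
→ stepdays(n=-249)
← 1734-05-11
→ translate(v=240, u_from=F, u_to=C)
← 1040/9
→ translate(v=115, u_from=F, u_to=C)
← 415/9
→ monthend()
← 1734-05-31
→ markday(d=1847-04-21)
← 1847-04-21


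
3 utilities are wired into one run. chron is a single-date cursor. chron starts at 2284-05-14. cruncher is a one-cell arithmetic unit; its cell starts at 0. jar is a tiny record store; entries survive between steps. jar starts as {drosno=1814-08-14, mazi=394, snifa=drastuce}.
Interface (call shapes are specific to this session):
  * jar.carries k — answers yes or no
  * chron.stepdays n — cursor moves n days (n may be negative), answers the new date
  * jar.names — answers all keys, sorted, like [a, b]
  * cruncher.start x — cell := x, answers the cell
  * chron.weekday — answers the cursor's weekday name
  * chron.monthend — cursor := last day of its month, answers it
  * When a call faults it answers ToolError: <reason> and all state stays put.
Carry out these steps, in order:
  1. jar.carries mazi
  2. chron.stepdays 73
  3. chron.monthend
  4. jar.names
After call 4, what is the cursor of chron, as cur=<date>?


[in] jar.carries k: mazi
:: yes
[in] chron.stepdays n: 73
:: 2284-07-26
[in] chron.monthend
:: 2284-07-31
[in] jar.names
:: [drosno, mazi, snifa]

Answer: cur=2284-07-31


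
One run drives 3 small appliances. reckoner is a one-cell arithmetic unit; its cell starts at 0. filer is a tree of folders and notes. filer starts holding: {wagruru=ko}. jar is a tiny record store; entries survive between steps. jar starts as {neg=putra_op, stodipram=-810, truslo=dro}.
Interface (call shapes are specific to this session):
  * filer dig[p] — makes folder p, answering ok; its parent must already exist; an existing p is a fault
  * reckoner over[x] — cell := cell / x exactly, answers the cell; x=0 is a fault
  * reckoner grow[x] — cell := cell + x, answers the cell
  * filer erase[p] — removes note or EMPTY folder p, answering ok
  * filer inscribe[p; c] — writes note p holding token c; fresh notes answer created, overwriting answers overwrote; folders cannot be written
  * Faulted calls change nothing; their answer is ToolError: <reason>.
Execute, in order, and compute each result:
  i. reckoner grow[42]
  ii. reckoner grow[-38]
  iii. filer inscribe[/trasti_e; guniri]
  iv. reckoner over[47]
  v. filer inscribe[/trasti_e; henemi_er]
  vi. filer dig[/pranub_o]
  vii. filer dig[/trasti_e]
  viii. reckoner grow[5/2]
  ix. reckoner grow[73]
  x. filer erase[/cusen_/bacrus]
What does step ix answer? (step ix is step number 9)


% reckoner grow x='42'
  42
% reckoner grow x='-38'
  4
% filer inscribe p='/trasti_e' c='guniri'
  created
% reckoner over x='47'
  4/47
% filer inscribe p='/trasti_e' c='henemi_er'
  overwrote
% filer dig p='/pranub_o'
  ok
% filer dig p='/trasti_e'
  ToolError: exists
% reckoner grow x='5/2'
  243/94
% reckoner grow x='73'
  7105/94
% filer erase p='/cusen_/bacrus'
  ToolError: not found

Answer: 7105/94


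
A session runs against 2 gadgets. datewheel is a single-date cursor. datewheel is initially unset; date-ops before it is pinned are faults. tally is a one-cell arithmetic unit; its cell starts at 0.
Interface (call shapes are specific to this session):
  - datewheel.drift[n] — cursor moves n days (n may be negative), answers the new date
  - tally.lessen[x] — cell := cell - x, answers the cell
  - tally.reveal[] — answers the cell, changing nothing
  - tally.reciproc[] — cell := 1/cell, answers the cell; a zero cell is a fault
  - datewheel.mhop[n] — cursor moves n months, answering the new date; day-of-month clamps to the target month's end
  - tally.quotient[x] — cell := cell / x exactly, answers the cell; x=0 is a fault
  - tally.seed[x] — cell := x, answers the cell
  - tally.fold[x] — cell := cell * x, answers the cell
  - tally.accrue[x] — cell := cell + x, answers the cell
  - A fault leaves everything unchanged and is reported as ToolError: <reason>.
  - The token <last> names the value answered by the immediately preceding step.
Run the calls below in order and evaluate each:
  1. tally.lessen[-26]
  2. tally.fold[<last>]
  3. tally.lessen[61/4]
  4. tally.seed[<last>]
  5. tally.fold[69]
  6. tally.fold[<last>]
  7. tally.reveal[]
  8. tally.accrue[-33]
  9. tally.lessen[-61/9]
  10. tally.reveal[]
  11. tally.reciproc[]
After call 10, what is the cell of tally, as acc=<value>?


;; lessen(-26) ~> 26
;; fold(<last>) ~> 676
;; lessen(61/4) ~> 2643/4
;; seed(<last>) ~> 2643/4
;; fold(69) ~> 182367/4
;; fold(<last>) ~> 33257722689/16
;; reveal() ~> 33257722689/16
;; accrue(-33) ~> 33257722161/16
;; lessen(-61/9) ~> 299319500425/144
;; reveal() ~> 299319500425/144
;; reciproc() ~> 144/299319500425

Answer: acc=299319500425/144


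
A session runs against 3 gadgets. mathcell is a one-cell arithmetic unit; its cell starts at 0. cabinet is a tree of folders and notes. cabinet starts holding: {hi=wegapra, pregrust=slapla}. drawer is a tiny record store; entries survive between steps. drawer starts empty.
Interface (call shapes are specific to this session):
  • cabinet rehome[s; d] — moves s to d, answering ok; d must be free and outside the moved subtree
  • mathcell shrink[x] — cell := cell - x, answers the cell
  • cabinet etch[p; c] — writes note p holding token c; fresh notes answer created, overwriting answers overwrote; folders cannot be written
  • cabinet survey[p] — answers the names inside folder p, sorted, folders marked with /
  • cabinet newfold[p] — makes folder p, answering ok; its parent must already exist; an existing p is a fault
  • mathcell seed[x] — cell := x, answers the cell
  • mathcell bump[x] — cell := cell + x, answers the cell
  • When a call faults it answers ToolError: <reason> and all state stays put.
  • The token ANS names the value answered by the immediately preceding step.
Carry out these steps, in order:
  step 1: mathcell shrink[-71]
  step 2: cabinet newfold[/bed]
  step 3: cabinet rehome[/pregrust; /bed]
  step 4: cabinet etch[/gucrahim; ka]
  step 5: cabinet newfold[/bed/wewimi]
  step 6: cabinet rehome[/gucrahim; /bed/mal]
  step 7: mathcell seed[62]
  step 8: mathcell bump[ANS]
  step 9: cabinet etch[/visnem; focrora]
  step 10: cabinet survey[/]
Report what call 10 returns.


[in] mathcell shrink -71
:: 71
[in] cabinet newfold /bed
:: ok
[in] cabinet rehome /pregrust /bed
:: ToolError: exists
[in] cabinet etch /gucrahim ka
:: created
[in] cabinet newfold /bed/wewimi
:: ok
[in] cabinet rehome /gucrahim /bed/mal
:: ok
[in] mathcell seed 62
:: 62
[in] mathcell bump ANS
:: 124
[in] cabinet etch /visnem focrora
:: created
[in] cabinet survey /
:: [bed/, hi, pregrust, visnem]

Answer: [bed/, hi, pregrust, visnem]


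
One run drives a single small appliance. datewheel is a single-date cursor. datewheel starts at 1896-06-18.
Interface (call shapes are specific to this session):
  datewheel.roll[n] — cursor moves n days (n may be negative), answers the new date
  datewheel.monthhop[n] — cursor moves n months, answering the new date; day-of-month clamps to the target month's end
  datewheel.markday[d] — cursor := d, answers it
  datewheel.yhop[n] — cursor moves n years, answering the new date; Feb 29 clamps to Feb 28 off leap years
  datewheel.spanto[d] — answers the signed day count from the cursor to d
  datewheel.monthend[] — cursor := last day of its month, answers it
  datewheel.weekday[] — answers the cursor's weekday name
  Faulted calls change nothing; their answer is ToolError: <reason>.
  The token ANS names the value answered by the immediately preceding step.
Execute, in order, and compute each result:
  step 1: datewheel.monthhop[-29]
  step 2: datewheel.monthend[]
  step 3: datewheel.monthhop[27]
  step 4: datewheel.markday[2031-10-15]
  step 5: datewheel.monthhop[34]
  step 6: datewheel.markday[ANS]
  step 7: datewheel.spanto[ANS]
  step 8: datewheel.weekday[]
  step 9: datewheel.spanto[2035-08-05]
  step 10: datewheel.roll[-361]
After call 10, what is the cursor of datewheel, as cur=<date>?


Answer: cur=2033-08-19

Derivation:
CALL datewheel.monthhop[n=-29]
RET  1894-01-18
CALL datewheel.monthend[]
RET  1894-01-31
CALL datewheel.monthhop[n=27]
RET  1896-04-30
CALL datewheel.markday[d=2031-10-15]
RET  2031-10-15
CALL datewheel.monthhop[n=34]
RET  2034-08-15
CALL datewheel.markday[d=ANS]
RET  2034-08-15
CALL datewheel.spanto[d=ANS]
RET  0
CALL datewheel.weekday[]
RET  Tuesday
CALL datewheel.spanto[d=2035-08-05]
RET  355
CALL datewheel.roll[n=-361]
RET  2033-08-19


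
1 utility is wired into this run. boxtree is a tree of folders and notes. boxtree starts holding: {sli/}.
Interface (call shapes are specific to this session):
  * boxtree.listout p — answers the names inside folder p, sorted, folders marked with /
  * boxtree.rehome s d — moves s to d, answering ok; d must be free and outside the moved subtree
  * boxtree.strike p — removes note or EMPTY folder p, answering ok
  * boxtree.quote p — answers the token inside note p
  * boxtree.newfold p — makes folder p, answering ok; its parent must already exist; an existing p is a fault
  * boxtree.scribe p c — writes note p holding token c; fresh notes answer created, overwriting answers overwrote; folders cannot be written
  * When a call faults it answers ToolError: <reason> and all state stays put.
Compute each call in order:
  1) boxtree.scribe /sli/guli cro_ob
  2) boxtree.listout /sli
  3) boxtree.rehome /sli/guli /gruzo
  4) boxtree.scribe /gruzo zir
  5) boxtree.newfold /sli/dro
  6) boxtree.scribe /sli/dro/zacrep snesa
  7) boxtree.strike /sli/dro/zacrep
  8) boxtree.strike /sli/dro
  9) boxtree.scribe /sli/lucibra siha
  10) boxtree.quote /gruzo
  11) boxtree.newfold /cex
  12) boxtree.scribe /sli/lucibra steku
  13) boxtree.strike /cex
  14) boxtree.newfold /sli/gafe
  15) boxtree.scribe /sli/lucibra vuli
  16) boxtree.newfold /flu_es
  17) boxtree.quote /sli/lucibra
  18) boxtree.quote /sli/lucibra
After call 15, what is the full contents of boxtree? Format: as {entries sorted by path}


Answer: {gruzo=zir, sli/, sli/gafe/, sli/lucibra=vuli}

Derivation:
Calling boxtree.scribe passing p: /sli/guli, c: cro_ob, → created.
Calling boxtree.listout passing p: /sli, giving [guli].
I call boxtree.rehome passing s: /sli/guli, d: /gruzo, giving ok.
I call boxtree.scribe passing p: /gruzo, c: zir, and get overwrote.
I use boxtree.newfold passing p: /sli/dro, and observe ok.
I invoke boxtree.scribe passing p: /sli/dro/zacrep, c: snesa, and see created.
I try boxtree.strike passing p: /sli/dro/zacrep, yielding ok.
Invoking boxtree.strike passing p: /sli/dro, giving ok.
Invoking boxtree.scribe passing p: /sli/lucibra, c: siha: created.
Then boxtree.quote passing p: /gruzo, and get zir.
Then boxtree.newfold passing p: /cex, giving ok.
I invoke boxtree.scribe passing p: /sli/lucibra, c: steku, yielding overwrote.
I call boxtree.strike passing p: /cex, and see ok.
I run boxtree.newfold passing p: /sli/gafe, yielding ok.
Now I run boxtree.scribe passing p: /sli/lucibra, c: vuli, yielding overwrote.
I call boxtree.newfold passing p: /flu_es, which returns ok.
I try boxtree.quote passing p: /sli/lucibra: vuli.
I call boxtree.quote passing p: /sli/lucibra, which returns vuli.


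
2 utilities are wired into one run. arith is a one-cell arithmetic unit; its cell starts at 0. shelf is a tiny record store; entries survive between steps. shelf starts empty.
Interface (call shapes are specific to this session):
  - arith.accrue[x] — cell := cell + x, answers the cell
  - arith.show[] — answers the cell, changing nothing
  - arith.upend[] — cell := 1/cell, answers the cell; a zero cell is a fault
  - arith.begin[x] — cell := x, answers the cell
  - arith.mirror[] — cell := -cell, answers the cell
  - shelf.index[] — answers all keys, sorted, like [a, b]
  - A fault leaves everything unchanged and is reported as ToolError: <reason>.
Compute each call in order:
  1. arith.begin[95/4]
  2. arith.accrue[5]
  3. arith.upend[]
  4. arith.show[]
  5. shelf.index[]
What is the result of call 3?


Answer: 4/115

Derivation:
Calling begin with x: 95/4, and get 95/4.
Invoking accrue with x: 5, — result: 115/4.
Next I call upend(), → 4/115.
Next I call show(), and get 4/115.
I call index(), → [].


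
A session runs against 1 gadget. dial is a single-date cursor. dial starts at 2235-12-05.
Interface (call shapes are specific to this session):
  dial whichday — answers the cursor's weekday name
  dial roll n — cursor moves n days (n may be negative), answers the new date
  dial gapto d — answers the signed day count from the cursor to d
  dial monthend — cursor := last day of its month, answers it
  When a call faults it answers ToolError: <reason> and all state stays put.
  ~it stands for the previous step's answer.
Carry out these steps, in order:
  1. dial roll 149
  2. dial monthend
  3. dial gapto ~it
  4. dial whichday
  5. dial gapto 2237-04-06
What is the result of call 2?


→ dial roll(n: 149)
← 2236-05-02
→ dial monthend()
← 2236-05-31
→ dial gapto(d: ~it)
← 0
→ dial whichday()
← Tuesday
→ dial gapto(d: 2237-04-06)
← 310

Answer: 2236-05-31
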